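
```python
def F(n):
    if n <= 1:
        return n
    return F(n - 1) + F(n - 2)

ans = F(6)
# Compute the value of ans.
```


F(6)
= F(5) + F(4)
= (F(4) + F(3)) + F(4)
Computing bottom-up: F(0)=0, F(1)=1, F(2)=1, F(3)=2, F(4)=3, F(5)=5, F(6)=8
= 8


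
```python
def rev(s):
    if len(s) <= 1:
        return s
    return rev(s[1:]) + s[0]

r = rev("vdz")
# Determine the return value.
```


rev("vdz")
= rev("dz") + "v"
= rev("z") + "d" + "v"
= "z" + "d" + "v"
= "zdv"


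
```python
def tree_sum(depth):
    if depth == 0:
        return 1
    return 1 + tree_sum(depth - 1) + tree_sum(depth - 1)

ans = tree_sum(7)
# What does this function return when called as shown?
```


tree_sum(7)
= 1 + tree_sum(6) + tree_sum(6)
= 1 + 2 * tree_sum(6)
tree_sum(k) = 2^(k+1) - 1
tree_sum(0) = 1
tree_sum(1) = 3
tree_sum(2) = 7
tree_sum(3) = 15
tree_sum(4) = 31
tree_sum(7) = 2^8 - 1 = 255


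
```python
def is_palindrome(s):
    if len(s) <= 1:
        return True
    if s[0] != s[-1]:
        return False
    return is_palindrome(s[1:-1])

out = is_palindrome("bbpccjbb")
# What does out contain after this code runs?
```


is_palindrome("bbpccjbb")
"bbpccjbb": s[0]='b' == s[-1]='b' -> is_palindrome("bpccjb")
"bpccjb": s[0]='b' == s[-1]='b' -> is_palindrome("pccj")
"pccj": s[0]='p' != s[-1]='j' -> False
= False


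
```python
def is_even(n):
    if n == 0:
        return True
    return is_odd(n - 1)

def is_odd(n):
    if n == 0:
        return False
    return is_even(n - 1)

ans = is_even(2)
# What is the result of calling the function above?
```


is_even(2)
= is_odd(1)
= is_even(0)
n == 0: return True
= True


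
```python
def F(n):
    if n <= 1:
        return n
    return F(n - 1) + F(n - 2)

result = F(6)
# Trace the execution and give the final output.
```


F(6)
= F(5) + F(4)
= (F(4) + F(3)) + F(4)
Computing bottom-up: F(0)=0, F(1)=1, F(2)=1, F(3)=2, F(4)=3, F(5)=5, F(6)=8
= 8


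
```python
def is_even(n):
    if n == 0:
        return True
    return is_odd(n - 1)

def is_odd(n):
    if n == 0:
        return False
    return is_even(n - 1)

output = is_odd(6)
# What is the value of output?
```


is_odd(6)
= is_even(5)
= is_odd(4)
= is_even(3)
= is_odd(2)
= is_even(1)
= is_odd(0)
n == 0: return False
= False


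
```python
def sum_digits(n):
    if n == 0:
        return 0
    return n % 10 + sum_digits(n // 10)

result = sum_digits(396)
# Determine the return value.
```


sum_digits(396)
= 6 + sum_digits(39)
= 6 + 9 + sum_digits(3)
= 6 + 9 + 3 + sum_digits(0)
= 6 + 9 + 3 + 0
= 18


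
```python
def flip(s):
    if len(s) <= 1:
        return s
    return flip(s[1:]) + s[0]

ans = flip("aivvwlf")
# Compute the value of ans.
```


flip("aivvwlf")
= flip("ivvwlf") + "a"
= flip("vvwlf") + "i" + "a"
= flip("vwlf") + "v" + "i" + "a"
= flip("wlf") + "v" + "v" + "i" + "a"
= flip("lf") + "w" + "v" + "v" + "i" + "a"
= flip("f") + "l" + "w" + "v" + "v" + "i" + "a"
= "f" + "l" + "w" + "v" + "v" + "i" + "a"
= "flwvvia"


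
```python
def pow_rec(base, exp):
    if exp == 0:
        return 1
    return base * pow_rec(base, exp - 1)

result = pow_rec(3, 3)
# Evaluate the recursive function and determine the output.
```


pow_rec(3, 3)
= 3 * pow_rec(3, 2)
= 3 * 3 * pow_rec(3, 1)
= 3 * 3 * 3 * pow_rec(3, 0)
= 3 * 3 * 3 * 1
= 27


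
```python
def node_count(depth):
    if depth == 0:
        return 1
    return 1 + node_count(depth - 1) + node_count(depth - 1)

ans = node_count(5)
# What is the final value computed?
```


node_count(5)
= 1 + node_count(4) + node_count(4)
= 1 + 2 * node_count(4)
node_count(k) = 2^(k+1) - 1
node_count(0) = 1
node_count(1) = 3
node_count(2) = 7
node_count(3) = 15
node_count(4) = 31
node_count(5) = 2^6 - 1 = 63


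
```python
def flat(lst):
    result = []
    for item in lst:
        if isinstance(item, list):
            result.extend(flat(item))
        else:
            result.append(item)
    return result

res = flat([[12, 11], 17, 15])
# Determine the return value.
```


flat([[12, 11], 17, 15])
Processing each element:
  [12, 11] is a list -> flat recursively -> [12, 11]
  17 is not a list -> append 17
  15 is not a list -> append 15
= [12, 11, 17, 15]


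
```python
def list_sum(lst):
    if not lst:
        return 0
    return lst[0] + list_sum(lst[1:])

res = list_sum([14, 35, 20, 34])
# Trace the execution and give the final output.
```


list_sum([14, 35, 20, 34])
= 14 + list_sum([35, 20, 34])
= 14 + 35 + list_sum([20, 34])
= 14 + 35 + 20 + list_sum([34])
= 14 + 35 + 20 + 34 + list_sum([])
= 14 + 35 + 20 + 34 + 0
= 103


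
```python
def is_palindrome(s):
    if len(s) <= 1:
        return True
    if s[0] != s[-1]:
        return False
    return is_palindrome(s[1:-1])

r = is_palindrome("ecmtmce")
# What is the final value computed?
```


is_palindrome("ecmtmce")
"ecmtmce": s[0]='e' == s[-1]='e' -> is_palindrome("cmtmc")
"cmtmc": s[0]='c' == s[-1]='c' -> is_palindrome("mtm")
"mtm": s[0]='m' == s[-1]='m' -> is_palindrome("t")
"t": len <= 1 -> True
= True


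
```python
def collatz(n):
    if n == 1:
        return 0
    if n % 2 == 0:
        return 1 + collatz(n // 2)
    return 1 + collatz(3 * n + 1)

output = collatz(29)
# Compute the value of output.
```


collatz(29)
29 is odd -> 3*29+1 = 88 -> collatz(88)
88 is even -> collatz(44)
44 is even -> collatz(22)
22 is even -> collatz(11)
11 is odd -> 3*11+1 = 34 -> collatz(34)
34 is even -> collatz(17)
17 is odd -> 3*17+1 = 52 -> collatz(52)
52 is even -> collatz(26)
26 is even -> collatz(13)
13 is odd -> 3*13+1 = 40 -> collatz(40)
40 is even -> collatz(20)
20 is even -> collatz(10)
10 is even -> collatz(5)
5 is odd -> 3*5+1 = 16 -> collatz(16)
16 is even -> collatz(8)
8 is even -> collatz(4)
4 is even -> collatz(2)
2 is even -> collatz(1)
Reached 1 after 18 steps
= 18


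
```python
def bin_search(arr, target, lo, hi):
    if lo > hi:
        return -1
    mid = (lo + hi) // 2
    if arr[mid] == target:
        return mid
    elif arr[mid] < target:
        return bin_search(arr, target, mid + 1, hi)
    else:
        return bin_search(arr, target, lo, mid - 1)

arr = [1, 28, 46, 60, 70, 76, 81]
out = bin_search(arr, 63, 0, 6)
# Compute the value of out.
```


bin_search(arr, 63, 0, 6)
lo=0, hi=6, mid=3, arr[mid]=60
60 < 63, search right half
lo=4, hi=6, mid=5, arr[mid]=76
76 > 63, search left half
lo=4, hi=4, mid=4, arr[mid]=70
70 > 63, search left half
lo > hi, target not found, return -1
= -1


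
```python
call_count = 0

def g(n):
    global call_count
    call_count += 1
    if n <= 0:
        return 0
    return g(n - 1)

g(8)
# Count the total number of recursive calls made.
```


g(8) calls g(7) calls ... calls g(0)
Total calls: 8 + 1 (for base case) = 9


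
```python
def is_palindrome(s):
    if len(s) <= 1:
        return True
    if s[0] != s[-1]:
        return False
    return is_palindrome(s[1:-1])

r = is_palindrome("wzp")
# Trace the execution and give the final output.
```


is_palindrome("wzp")
"wzp": s[0]='w' != s[-1]='p' -> False
= False


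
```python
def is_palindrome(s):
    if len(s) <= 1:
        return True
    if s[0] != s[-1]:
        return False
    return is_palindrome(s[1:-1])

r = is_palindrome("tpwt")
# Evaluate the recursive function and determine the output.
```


is_palindrome("tpwt")
"tpwt": s[0]='t' == s[-1]='t' -> is_palindrome("pw")
"pw": s[0]='p' != s[-1]='w' -> False
= False


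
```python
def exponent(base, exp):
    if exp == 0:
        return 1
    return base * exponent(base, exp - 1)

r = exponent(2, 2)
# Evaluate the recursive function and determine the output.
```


exponent(2, 2)
= 2 * exponent(2, 1)
= 2 * 2 * exponent(2, 0)
= 2 * 2 * 1
= 4


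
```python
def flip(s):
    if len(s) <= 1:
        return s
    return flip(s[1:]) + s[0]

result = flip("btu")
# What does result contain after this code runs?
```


flip("btu")
= flip("tu") + "b"
= flip("u") + "t" + "b"
= "u" + "t" + "b"
= "utb"


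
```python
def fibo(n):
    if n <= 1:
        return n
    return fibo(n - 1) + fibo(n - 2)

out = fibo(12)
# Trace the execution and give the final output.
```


fibo(12)
= fibo(11) + fibo(10)
= (fibo(10) + fibo(9)) + fibo(10)
Computing bottom-up: fibo(0)=0, fibo(1)=1, fibo(2)=1, fibo(3)=2, fibo(4)=3, fibo(5)=5, fibo(6)=8, fibo(7)=13, fibo(8)=21, fibo(9)=34, fibo(10)=55, fibo(11)=89, fibo(12)=144
= 144


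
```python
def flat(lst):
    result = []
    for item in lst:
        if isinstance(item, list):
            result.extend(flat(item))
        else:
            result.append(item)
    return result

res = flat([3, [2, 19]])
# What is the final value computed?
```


flat([3, [2, 19]])
Processing each element:
  3 is not a list -> append 3
  [2, 19] is a list -> flat recursively -> [2, 19]
= [3, 2, 19]


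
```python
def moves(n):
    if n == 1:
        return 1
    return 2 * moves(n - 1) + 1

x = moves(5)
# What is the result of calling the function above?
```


moves(5)
= 2 * moves(4) + 1
= 2 * (2 * moves(3) + 1) + 1
= 2 * (2 * (2 * moves(2) + 1) + 1) + 1
= 2 * (2 * (2 * (2 * moves(1) + 1) + 1) + 1) + 1
Now compute bottom-up:
moves(1) = 1
moves(2) = 2 * 1 + 1 = 3
moves(3) = 2 * 3 + 1 = 7
moves(4) = 2 * 7 + 1 = 15
moves(5) = 2 * 15 + 1 = 31
= 31


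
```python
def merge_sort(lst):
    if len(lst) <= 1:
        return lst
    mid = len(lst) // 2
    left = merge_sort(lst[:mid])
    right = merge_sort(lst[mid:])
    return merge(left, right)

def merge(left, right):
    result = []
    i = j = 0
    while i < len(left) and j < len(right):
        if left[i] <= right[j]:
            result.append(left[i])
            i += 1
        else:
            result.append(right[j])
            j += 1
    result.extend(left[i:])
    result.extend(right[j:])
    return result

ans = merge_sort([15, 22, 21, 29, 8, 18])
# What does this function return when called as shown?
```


merge_sort([15, 22, 21, 29, 8, 18])
Split into [15, 22, 21] and [29, 8, 18]
Left sorted: [15, 21, 22]
Right sorted: [8, 18, 29]
Merge [15, 21, 22] and [8, 18, 29]
= [8, 15, 18, 21, 22, 29]


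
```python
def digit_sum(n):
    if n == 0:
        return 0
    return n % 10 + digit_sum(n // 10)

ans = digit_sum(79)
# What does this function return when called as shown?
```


digit_sum(79)
= 9 + digit_sum(7)
= 9 + 7 + digit_sum(0)
= 9 + 7 + 0
= 16


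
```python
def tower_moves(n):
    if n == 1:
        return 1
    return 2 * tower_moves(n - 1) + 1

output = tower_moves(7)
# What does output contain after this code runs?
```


tower_moves(7)
= 2 * tower_moves(6) + 1
= 2 * (2 * tower_moves(5) + 1) + 1
= 2 * (2 * (2 * tower_moves(4) + 1) + 1) + 1
= 2 * (2 * (2 * (2 * tower_moves(3) + 1) + 1) + 1) + 1
= 2 * (2 * (2 * (2 * (2 * tower_moves(2) + 1) + 1) + 1) + 1) + 1
= 2 * (2 * (2 * (2 * (2 * (2 * tower_moves(1) + 1) + 1) + 1) + 1) + 1) + 1
Now compute bottom-up:
tower_moves(1) = 1
tower_moves(2) = 2 * 1 + 1 = 3
tower_moves(3) = 2 * 3 + 1 = 7
tower_moves(4) = 2 * 7 + 1 = 15
tower_moves(5) = 2 * 15 + 1 = 31
tower_moves(6) = 2 * 31 + 1 = 63
tower_moves(7) = 2 * 63 + 1 = 127
= 127


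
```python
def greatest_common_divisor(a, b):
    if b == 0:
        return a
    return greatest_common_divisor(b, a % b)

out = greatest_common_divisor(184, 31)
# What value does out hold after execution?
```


greatest_common_divisor(184, 31)
= greatest_common_divisor(31, 184 % 31) = greatest_common_divisor(31, 29)
= greatest_common_divisor(29, 31 % 29) = greatest_common_divisor(29, 2)
= greatest_common_divisor(2, 29 % 2) = greatest_common_divisor(2, 1)
= greatest_common_divisor(1, 2 % 1) = greatest_common_divisor(1, 0)
b == 0, return a = 1


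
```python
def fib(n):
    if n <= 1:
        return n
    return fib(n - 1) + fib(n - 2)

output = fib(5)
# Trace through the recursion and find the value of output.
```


fib(5)
= fib(4) + fib(3)
= (fib(3) + fib(2)) + fib(3)
Computing bottom-up: fib(0)=0, fib(1)=1, fib(2)=1, fib(3)=2, fib(4)=3, fib(5)=5
= 5


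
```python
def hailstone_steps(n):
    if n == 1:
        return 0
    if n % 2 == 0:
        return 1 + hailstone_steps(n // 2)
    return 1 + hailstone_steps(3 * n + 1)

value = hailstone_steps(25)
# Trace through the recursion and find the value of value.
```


hailstone_steps(25)
25 is odd -> 3*25+1 = 76 -> hailstone_steps(76)
76 is even -> hailstone_steps(38)
38 is even -> hailstone_steps(19)
19 is odd -> 3*19+1 = 58 -> hailstone_steps(58)
58 is even -> hailstone_steps(29)
29 is odd -> 3*29+1 = 88 -> hailstone_steps(88)
88 is even -> hailstone_steps(44)
44 is even -> hailstone_steps(22)
22 is even -> hailstone_steps(11)
11 is odd -> 3*11+1 = 34 -> hailstone_steps(34)
34 is even -> hailstone_steps(17)
17 is odd -> 3*17+1 = 52 -> hailstone_steps(52)
52 is even -> hailstone_steps(26)
26 is even -> hailstone_steps(13)
13 is odd -> 3*13+1 = 40 -> hailstone_steps(40)
40 is even -> hailstone_steps(20)
20 is even -> hailstone_steps(10)
10 is even -> hailstone_steps(5)
5 is odd -> 3*5+1 = 16 -> hailstone_steps(16)
16 is even -> hailstone_steps(8)
8 is even -> hailstone_steps(4)
4 is even -> hailstone_steps(2)
2 is even -> hailstone_steps(1)
Reached 1 after 23 steps
= 23


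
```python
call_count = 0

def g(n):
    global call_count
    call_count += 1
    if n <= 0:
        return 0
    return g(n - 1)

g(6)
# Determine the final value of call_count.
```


g(6) calls g(5) calls ... calls g(0)
Total calls: 6 + 1 (for base case) = 7


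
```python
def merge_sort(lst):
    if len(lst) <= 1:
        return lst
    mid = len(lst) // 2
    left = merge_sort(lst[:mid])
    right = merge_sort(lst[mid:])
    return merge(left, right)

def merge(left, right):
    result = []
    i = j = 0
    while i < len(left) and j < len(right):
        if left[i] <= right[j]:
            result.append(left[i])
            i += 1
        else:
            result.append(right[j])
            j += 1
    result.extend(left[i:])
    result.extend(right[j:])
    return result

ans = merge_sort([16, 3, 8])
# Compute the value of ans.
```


merge_sort([16, 3, 8])
Split into [16] and [3, 8]
Left sorted: [16]
Right sorted: [3, 8]
Merge [16] and [3, 8]
= [3, 8, 16]


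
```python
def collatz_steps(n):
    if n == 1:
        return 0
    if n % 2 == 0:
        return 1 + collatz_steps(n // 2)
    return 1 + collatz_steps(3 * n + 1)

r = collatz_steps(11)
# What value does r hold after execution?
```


collatz_steps(11)
11 is odd -> 3*11+1 = 34 -> collatz_steps(34)
34 is even -> collatz_steps(17)
17 is odd -> 3*17+1 = 52 -> collatz_steps(52)
52 is even -> collatz_steps(26)
26 is even -> collatz_steps(13)
13 is odd -> 3*13+1 = 40 -> collatz_steps(40)
40 is even -> collatz_steps(20)
20 is even -> collatz_steps(10)
10 is even -> collatz_steps(5)
5 is odd -> 3*5+1 = 16 -> collatz_steps(16)
16 is even -> collatz_steps(8)
8 is even -> collatz_steps(4)
4 is even -> collatz_steps(2)
2 is even -> collatz_steps(1)
Reached 1 after 14 steps
= 14


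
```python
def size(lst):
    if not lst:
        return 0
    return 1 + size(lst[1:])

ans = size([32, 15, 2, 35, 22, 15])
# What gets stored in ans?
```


size([32, 15, 2, 35, 22, 15])
= 1 + size([15, 2, 35, 22, 15])
= 1 + 1 + size([2, 35, 22, 15])
= 1 + 1 + 1 + size([35, 22, 15])
= 1 + 1 + 1 + 1 + size([22, 15])
= 1 + 1 + 1 + 1 + 1 + size([15])
= 1 + 1 + 1 + 1 + 1 + 1 + size([])
= 1 + 1 + 1 + 1 + 1 + 1 + 0
= 6


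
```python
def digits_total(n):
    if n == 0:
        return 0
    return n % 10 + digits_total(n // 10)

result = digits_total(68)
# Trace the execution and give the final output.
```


digits_total(68)
= 8 + digits_total(6)
= 8 + 6 + digits_total(0)
= 8 + 6 + 0
= 14


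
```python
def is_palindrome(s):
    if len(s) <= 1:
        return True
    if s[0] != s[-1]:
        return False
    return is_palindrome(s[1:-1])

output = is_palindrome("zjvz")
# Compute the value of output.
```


is_palindrome("zjvz")
"zjvz": s[0]='z' == s[-1]='z' -> is_palindrome("jv")
"jv": s[0]='j' != s[-1]='v' -> False
= False


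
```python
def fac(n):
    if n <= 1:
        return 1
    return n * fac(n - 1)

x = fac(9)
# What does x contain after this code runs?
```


fac(9)
= 9 * fac(8)
= 9 * 8 * fac(7)
= 9 * 8 * 7 * fac(6)
= 9 * 8 * 7 * 6 * fac(5)
= 9 * 8 * 7 * 6 * 5 * fac(4)
= 9 * 8 * 7 * 6 * 5 * 4 * fac(3)
= 9 * 8 * 7 * 6 * 5 * 4 * 3 * fac(2)
= 9 * 8 * 7 * 6 * 5 * 4 * 3 * 2 * fac(1)
= 9 * 8 * 7 * 6 * 5 * 4 * 3 * 2 * 1
= 362880


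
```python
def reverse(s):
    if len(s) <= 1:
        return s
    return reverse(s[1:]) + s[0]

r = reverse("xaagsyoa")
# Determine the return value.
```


reverse("xaagsyoa")
= reverse("aagsyoa") + "x"
= reverse("agsyoa") + "a" + "x"
= reverse("gsyoa") + "a" + "a" + "x"
= reverse("syoa") + "g" + "a" + "a" + "x"
= reverse("yoa") + "s" + "g" + "a" + "a" + "x"
= reverse("oa") + "y" + "s" + "g" + "a" + "a" + "x"
= reverse("a") + "o" + "y" + "s" + "g" + "a" + "a" + "x"
= "a" + "o" + "y" + "s" + "g" + "a" + "a" + "x"
= "aoysgaax"


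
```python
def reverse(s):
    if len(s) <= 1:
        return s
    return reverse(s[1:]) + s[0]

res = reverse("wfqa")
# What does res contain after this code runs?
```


reverse("wfqa")
= reverse("fqa") + "w"
= reverse("qa") + "f" + "w"
= reverse("a") + "q" + "f" + "w"
= "a" + "q" + "f" + "w"
= "aqfw"


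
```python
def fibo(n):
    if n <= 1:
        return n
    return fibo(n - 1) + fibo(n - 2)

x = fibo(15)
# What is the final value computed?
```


fibo(15)
= fibo(14) + fibo(13)
= (fibo(13) + fibo(12)) + fibo(13)
Computing bottom-up: fibo(0)=0, fibo(1)=1, fibo(2)=1, fibo(3)=2, fibo(4)=3, fibo(5)=5, fibo(6)=8, fibo(7)=13, fibo(8)=21, fibo(9)=34, fibo(10)=55, fibo(11)=89, fibo(12)=144, fibo(13)=233, fibo(14)=377, fibo(15)=610
= 610


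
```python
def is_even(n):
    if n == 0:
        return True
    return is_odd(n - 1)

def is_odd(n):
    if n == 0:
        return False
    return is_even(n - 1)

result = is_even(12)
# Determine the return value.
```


is_even(12)
= is_odd(11)
= is_even(10)
= is_odd(9)
= is_even(8)
= is_odd(7)
= is_even(6)
= is_odd(5)
= is_even(4)
= is_odd(3)
= is_even(2)
= is_odd(1)
= is_even(0)
n == 0: return True
= True


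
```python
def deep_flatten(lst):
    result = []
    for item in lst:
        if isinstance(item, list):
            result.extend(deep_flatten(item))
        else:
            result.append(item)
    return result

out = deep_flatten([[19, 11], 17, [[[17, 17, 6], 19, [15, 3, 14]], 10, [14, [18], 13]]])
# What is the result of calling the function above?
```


deep_flatten([[19, 11], 17, [[[17, 17, 6], 19, [15, 3, 14]], 10, [14, [18], 13]]])
Processing each element:
  [19, 11] is a list -> deep_flatten recursively -> [19, 11]
  17 is not a list -> append 17
  [[[17, 17, 6], 19, [15, 3, 14]], 10, [14, [18], 13]] is a list -> deep_flatten recursively -> [17, 17, 6, 19, 15, 3, 14, 10, 14, 18, 13]
= [19, 11, 17, 17, 17, 6, 19, 15, 3, 14, 10, 14, 18, 13]


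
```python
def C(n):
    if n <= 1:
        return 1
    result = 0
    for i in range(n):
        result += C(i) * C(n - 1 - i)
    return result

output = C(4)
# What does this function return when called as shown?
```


C(4)
= sum of C(i) * C(4-1-i) for i in 0..3
First compute sub-values bottom-up:
  C(0) = 1, C(1) = 1
  C(2) = 1*1 + 1*1 = 2
  C(3) = 1*2 + 1*1 + 2*1 = 5
Now C(4):
  C(0)*C(3) = 1*5 = 5
  C(1)*C(2) = 1*2 = 2
  C(2)*C(1) = 2*1 = 2
  C(3)*C(0) = 5*1 = 5
= 5 + 2 + 2 + 5
= 14


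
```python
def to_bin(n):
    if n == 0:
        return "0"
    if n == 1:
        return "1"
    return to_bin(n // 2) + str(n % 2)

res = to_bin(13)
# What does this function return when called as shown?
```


to_bin(13)
= to_bin(6) + "1"
= to_bin(3) + "0" + "1"
= to_bin(1) + "1" + "0" + "1"
= "1" + "1" + "0" + "1"
= "1101"


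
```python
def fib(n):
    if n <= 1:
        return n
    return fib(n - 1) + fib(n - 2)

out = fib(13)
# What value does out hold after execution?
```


fib(13)
= fib(12) + fib(11)
= (fib(11) + fib(10)) + fib(11)
Computing bottom-up: fib(0)=0, fib(1)=1, fib(2)=1, fib(3)=2, fib(4)=3, fib(5)=5, fib(6)=8, fib(7)=13, fib(8)=21, fib(9)=34, fib(10)=55, fib(11)=89, fib(12)=144, fib(13)=233
= 233


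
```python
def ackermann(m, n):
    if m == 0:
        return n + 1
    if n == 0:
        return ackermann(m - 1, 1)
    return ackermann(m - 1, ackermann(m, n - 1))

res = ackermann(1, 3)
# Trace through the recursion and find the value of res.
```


ackermann(1, 3)
= ackermann(0, ackermann(1, 2))
First compute ackermann(1, 2) = 4
= ackermann(0, 4)
= 5


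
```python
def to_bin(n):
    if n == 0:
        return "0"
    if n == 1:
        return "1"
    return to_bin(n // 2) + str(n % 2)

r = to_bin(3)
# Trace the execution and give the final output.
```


to_bin(3)
= to_bin(1) + "1"
= "1" + "1"
= "11"


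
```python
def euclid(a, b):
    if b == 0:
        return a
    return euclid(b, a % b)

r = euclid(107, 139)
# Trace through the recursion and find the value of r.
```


euclid(107, 139)
= euclid(139, 107 % 139) = euclid(139, 107)
= euclid(107, 139 % 107) = euclid(107, 32)
= euclid(32, 107 % 32) = euclid(32, 11)
= euclid(11, 32 % 11) = euclid(11, 10)
= euclid(10, 11 % 10) = euclid(10, 1)
= euclid(1, 10 % 1) = euclid(1, 0)
b == 0, return a = 1


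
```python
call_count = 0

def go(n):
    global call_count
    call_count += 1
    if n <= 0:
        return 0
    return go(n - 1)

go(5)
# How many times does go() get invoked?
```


go(5) calls go(4) calls ... calls go(0)
Total calls: 5 + 1 (for base case) = 6


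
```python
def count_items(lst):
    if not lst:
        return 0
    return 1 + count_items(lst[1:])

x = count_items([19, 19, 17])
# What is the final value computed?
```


count_items([19, 19, 17])
= 1 + count_items([19, 17])
= 1 + 1 + count_items([17])
= 1 + 1 + 1 + count_items([])
= 1 + 1 + 1 + 0
= 3


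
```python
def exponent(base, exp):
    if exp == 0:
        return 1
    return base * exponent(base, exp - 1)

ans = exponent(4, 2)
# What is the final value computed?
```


exponent(4, 2)
= 4 * exponent(4, 1)
= 4 * 4 * exponent(4, 0)
= 4 * 4 * 1
= 16


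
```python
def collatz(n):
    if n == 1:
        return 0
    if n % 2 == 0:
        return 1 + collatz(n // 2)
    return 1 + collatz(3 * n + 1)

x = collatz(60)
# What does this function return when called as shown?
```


collatz(60)
60 is even -> collatz(30)
30 is even -> collatz(15)
15 is odd -> 3*15+1 = 46 -> collatz(46)
46 is even -> collatz(23)
23 is odd -> 3*23+1 = 70 -> collatz(70)
70 is even -> collatz(35)
35 is odd -> 3*35+1 = 106 -> collatz(106)
106 is even -> collatz(53)
53 is odd -> 3*53+1 = 160 -> collatz(160)
160 is even -> collatz(80)
80 is even -> collatz(40)
40 is even -> collatz(20)
20 is even -> collatz(10)
10 is even -> collatz(5)
5 is odd -> 3*5+1 = 16 -> collatz(16)
16 is even -> collatz(8)
8 is even -> collatz(4)
4 is even -> collatz(2)
2 is even -> collatz(1)
Reached 1 after 19 steps
= 19


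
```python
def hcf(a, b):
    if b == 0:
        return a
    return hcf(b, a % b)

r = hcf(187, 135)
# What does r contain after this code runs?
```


hcf(187, 135)
= hcf(135, 187 % 135) = hcf(135, 52)
= hcf(52, 135 % 52) = hcf(52, 31)
= hcf(31, 52 % 31) = hcf(31, 21)
= hcf(21, 31 % 21) = hcf(21, 10)
= hcf(10, 21 % 10) = hcf(10, 1)
= hcf(1, 10 % 1) = hcf(1, 0)
b == 0, return a = 1


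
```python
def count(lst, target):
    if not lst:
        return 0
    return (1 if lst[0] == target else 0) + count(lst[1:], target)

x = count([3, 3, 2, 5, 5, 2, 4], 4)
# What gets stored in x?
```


count([3, 3, 2, 5, 5, 2, 4], 4)
lst[0]=3 != 4: 0 + count([3, 2, 5, 5, 2, 4], 4)
lst[0]=3 != 4: 0 + count([2, 5, 5, 2, 4], 4)
lst[0]=2 != 4: 0 + count([5, 5, 2, 4], 4)
lst[0]=5 != 4: 0 + count([5, 2, 4], 4)
lst[0]=5 != 4: 0 + count([2, 4], 4)
lst[0]=2 != 4: 0 + count([4], 4)
lst[0]=4 == 4: 1 + count([], 4)
= 1


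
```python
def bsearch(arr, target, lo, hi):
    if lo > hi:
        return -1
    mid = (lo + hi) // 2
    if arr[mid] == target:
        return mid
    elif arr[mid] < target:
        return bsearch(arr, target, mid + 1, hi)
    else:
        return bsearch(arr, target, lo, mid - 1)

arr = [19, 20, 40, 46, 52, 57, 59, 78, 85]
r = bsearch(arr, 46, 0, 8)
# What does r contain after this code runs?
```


bsearch(arr, 46, 0, 8)
lo=0, hi=8, mid=4, arr[mid]=52
52 > 46, search left half
lo=0, hi=3, mid=1, arr[mid]=20
20 < 46, search right half
lo=2, hi=3, mid=2, arr[mid]=40
40 < 46, search right half
lo=3, hi=3, mid=3, arr[mid]=46
arr[3] == 46, found at index 3
= 3


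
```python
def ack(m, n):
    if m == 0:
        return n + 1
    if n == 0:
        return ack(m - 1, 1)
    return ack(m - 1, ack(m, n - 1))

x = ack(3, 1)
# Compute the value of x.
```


ack(3, 1)
= ack(2, ack(3, 0))
First compute ack(3, 0) = 5
= ack(2, 5)
= 13


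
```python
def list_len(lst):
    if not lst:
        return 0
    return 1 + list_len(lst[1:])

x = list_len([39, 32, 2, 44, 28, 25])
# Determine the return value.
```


list_len([39, 32, 2, 44, 28, 25])
= 1 + list_len([32, 2, 44, 28, 25])
= 1 + 1 + list_len([2, 44, 28, 25])
= 1 + 1 + 1 + list_len([44, 28, 25])
= 1 + 1 + 1 + 1 + list_len([28, 25])
= 1 + 1 + 1 + 1 + 1 + list_len([25])
= 1 + 1 + 1 + 1 + 1 + 1 + list_len([])
= 1 + 1 + 1 + 1 + 1 + 1 + 0
= 6


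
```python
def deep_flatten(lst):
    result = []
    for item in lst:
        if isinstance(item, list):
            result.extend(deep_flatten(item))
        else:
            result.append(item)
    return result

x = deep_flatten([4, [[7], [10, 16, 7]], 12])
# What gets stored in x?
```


deep_flatten([4, [[7], [10, 16, 7]], 12])
Processing each element:
  4 is not a list -> append 4
  [[7], [10, 16, 7]] is a list -> deep_flatten recursively -> [7, 10, 16, 7]
  12 is not a list -> append 12
= [4, 7, 10, 16, 7, 12]


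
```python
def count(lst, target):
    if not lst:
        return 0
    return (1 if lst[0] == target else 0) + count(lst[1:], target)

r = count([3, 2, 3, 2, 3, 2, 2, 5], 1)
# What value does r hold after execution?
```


count([3, 2, 3, 2, 3, 2, 2, 5], 1)
lst[0]=3 != 1: 0 + count([2, 3, 2, 3, 2, 2, 5], 1)
lst[0]=2 != 1: 0 + count([3, 2, 3, 2, 2, 5], 1)
lst[0]=3 != 1: 0 + count([2, 3, 2, 2, 5], 1)
lst[0]=2 != 1: 0 + count([3, 2, 2, 5], 1)
lst[0]=3 != 1: 0 + count([2, 2, 5], 1)
lst[0]=2 != 1: 0 + count([2, 5], 1)
lst[0]=2 != 1: 0 + count([5], 1)
lst[0]=5 != 1: 0 + count([], 1)
= 0


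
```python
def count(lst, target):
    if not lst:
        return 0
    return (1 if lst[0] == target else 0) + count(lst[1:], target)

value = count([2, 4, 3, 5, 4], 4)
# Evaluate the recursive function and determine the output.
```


count([2, 4, 3, 5, 4], 4)
lst[0]=2 != 4: 0 + count([4, 3, 5, 4], 4)
lst[0]=4 == 4: 1 + count([3, 5, 4], 4)
lst[0]=3 != 4: 0 + count([5, 4], 4)
lst[0]=5 != 4: 0 + count([4], 4)
lst[0]=4 == 4: 1 + count([], 4)
= 2


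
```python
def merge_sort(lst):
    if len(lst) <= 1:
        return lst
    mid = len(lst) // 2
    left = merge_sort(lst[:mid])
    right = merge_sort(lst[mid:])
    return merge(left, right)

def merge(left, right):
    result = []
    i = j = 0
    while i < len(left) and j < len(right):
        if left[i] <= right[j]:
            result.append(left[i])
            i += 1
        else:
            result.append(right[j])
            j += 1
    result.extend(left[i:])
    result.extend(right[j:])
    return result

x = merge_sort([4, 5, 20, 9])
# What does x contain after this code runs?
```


merge_sort([4, 5, 20, 9])
Split into [4, 5] and [20, 9]
Left sorted: [4, 5]
Right sorted: [9, 20]
Merge [4, 5] and [9, 20]
= [4, 5, 9, 20]


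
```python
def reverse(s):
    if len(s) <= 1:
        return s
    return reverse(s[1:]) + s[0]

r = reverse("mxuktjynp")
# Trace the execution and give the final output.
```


reverse("mxuktjynp")
= reverse("xuktjynp") + "m"
= reverse("uktjynp") + "x" + "m"
= reverse("ktjynp") + "u" + "x" + "m"
= reverse("tjynp") + "k" + "u" + "x" + "m"
= reverse("jynp") + "t" + "k" + "u" + "x" + "m"
= reverse("ynp") + "j" + "t" + "k" + "u" + "x" + "m"
= reverse("np") + "y" + "j" + "t" + "k" + "u" + "x" + "m"
= reverse("p") + "n" + "y" + "j" + "t" + "k" + "u" + "x" + "m"
= "p" + "n" + "y" + "j" + "t" + "k" + "u" + "x" + "m"
= "pnyjtkuxm"


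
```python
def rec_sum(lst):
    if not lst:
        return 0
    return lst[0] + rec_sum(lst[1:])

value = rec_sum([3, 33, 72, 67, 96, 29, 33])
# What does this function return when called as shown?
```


rec_sum([3, 33, 72, 67, 96, 29, 33])
= 3 + rec_sum([33, 72, 67, 96, 29, 33])
= 3 + 33 + rec_sum([72, 67, 96, 29, 33])
= 3 + 33 + 72 + rec_sum([67, 96, 29, 33])
= 3 + 33 + 72 + 67 + rec_sum([96, 29, 33])
= 3 + 33 + 72 + 67 + 96 + rec_sum([29, 33])
= 3 + 33 + 72 + 67 + 96 + 29 + rec_sum([33])
= 3 + 33 + 72 + 67 + 96 + 29 + 33 + rec_sum([])
= 3 + 33 + 72 + 67 + 96 + 29 + 33 + 0
= 333


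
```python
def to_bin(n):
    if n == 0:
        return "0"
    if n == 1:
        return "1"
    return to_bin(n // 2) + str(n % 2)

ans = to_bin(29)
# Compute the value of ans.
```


to_bin(29)
= to_bin(14) + "1"
= to_bin(7) + "0" + "1"
= to_bin(3) + "1" + "0" + "1"
= to_bin(1) + "1" + "1" + "0" + "1"
= "1" + "1" + "1" + "0" + "1"
= "11101"


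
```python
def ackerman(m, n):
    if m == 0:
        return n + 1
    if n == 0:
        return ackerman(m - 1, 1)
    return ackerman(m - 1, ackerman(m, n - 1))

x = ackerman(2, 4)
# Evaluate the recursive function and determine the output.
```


ackerman(2, 4)
= ackerman(1, ackerman(2, 3))
First compute ackerman(2, 3) = 9
= ackerman(1, 9)
= 11


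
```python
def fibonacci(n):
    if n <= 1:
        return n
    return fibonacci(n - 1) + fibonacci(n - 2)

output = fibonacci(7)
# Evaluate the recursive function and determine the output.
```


fibonacci(7)
= fibonacci(6) + fibonacci(5)
= (fibonacci(5) + fibonacci(4)) + fibonacci(5)
Computing bottom-up: fibonacci(0)=0, fibonacci(1)=1, fibonacci(2)=1, fibonacci(3)=2, fibonacci(4)=3, fibonacci(5)=5, fibonacci(6)=8, fibonacci(7)=13
= 13


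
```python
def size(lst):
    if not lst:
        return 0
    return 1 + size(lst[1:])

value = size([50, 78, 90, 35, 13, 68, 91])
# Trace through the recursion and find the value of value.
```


size([50, 78, 90, 35, 13, 68, 91])
= 1 + size([78, 90, 35, 13, 68, 91])
= 1 + 1 + size([90, 35, 13, 68, 91])
= 1 + 1 + 1 + size([35, 13, 68, 91])
= 1 + 1 + 1 + 1 + size([13, 68, 91])
= 1 + 1 + 1 + 1 + 1 + size([68, 91])
= 1 + 1 + 1 + 1 + 1 + 1 + size([91])
= 1 + 1 + 1 + 1 + 1 + 1 + 1 + size([])
= 1 + 1 + 1 + 1 + 1 + 1 + 1 + 0
= 7


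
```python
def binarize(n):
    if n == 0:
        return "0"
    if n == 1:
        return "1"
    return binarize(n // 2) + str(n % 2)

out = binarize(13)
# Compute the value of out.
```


binarize(13)
= binarize(6) + "1"
= binarize(3) + "0" + "1"
= binarize(1) + "1" + "0" + "1"
= "1" + "1" + "0" + "1"
= "1101"


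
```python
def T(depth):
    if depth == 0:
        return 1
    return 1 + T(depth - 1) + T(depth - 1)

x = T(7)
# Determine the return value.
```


T(7)
= 1 + T(6) + T(6)
= 1 + 2 * T(6)
T(k) = 2^(k+1) - 1
T(0) = 1
T(1) = 3
T(2) = 7
T(3) = 15
T(4) = 31
T(7) = 2^8 - 1 = 255


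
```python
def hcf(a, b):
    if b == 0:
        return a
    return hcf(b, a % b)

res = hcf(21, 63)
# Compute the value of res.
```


hcf(21, 63)
= hcf(63, 21 % 63) = hcf(63, 21)
= hcf(21, 63 % 21) = hcf(21, 0)
b == 0, return a = 21


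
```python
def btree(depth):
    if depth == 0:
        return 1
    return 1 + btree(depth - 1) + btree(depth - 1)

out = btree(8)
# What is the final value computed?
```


btree(8)
= 1 + btree(7) + btree(7)
= 1 + 2 * btree(7)
btree(k) = 2^(k+1) - 1
btree(0) = 1
btree(1) = 3
btree(2) = 7
btree(3) = 15
btree(4) = 31
btree(8) = 2^9 - 1 = 511


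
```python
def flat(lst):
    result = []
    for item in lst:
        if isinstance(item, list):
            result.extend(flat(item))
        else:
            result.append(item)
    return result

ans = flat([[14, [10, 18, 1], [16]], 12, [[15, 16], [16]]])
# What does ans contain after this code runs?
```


flat([[14, [10, 18, 1], [16]], 12, [[15, 16], [16]]])
Processing each element:
  [14, [10, 18, 1], [16]] is a list -> flat recursively -> [14, 10, 18, 1, 16]
  12 is not a list -> append 12
  [[15, 16], [16]] is a list -> flat recursively -> [15, 16, 16]
= [14, 10, 18, 1, 16, 12, 15, 16, 16]


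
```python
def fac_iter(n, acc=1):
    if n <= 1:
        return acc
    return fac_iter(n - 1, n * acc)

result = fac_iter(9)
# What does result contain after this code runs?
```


fac_iter(9, 1)
= fac_iter(8, 9 * 1) = fac_iter(8, 9)
= fac_iter(7, 8 * 9) = fac_iter(7, 72)
= fac_iter(6, 7 * 72) = fac_iter(6, 504)
= fac_iter(5, 6 * 504) = fac_iter(5, 3024)
= fac_iter(4, 5 * 3024) = fac_iter(4, 15120)
= fac_iter(3, 4 * 15120) = fac_iter(3, 60480)
= fac_iter(2, 3 * 60480) = fac_iter(2, 181440)
= fac_iter(1, 2 * 181440) = fac_iter(1, 362880)
n <= 1, return acc = 362880


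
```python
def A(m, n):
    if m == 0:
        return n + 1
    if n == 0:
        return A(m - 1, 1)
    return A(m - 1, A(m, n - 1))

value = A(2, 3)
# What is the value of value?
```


A(2, 3)
= A(1, A(2, 2))
First compute A(2, 2) = 7
= A(1, 7)
= 9


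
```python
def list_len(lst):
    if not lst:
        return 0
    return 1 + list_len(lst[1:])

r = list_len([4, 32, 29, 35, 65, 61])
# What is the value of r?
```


list_len([4, 32, 29, 35, 65, 61])
= 1 + list_len([32, 29, 35, 65, 61])
= 1 + 1 + list_len([29, 35, 65, 61])
= 1 + 1 + 1 + list_len([35, 65, 61])
= 1 + 1 + 1 + 1 + list_len([65, 61])
= 1 + 1 + 1 + 1 + 1 + list_len([61])
= 1 + 1 + 1 + 1 + 1 + 1 + list_len([])
= 1 + 1 + 1 + 1 + 1 + 1 + 0
= 6


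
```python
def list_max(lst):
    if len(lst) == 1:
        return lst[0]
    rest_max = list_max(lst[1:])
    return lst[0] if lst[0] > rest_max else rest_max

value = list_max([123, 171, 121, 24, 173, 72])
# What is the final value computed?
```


list_max([123, 171, 121, 24, 173, 72])
= compare 123 with list_max([171, 121, 24, 173, 72])
= compare 171 with list_max([121, 24, 173, 72])
= compare 121 with list_max([24, 173, 72])
= compare 24 with list_max([173, 72])
= compare 173 with list_max([72])
Base: list_max([72]) = 72
compare 173 with 72: max = 173
compare 24 with 173: max = 173
compare 121 with 173: max = 173
compare 171 with 173: max = 173
compare 123 with 173: max = 173
= 173


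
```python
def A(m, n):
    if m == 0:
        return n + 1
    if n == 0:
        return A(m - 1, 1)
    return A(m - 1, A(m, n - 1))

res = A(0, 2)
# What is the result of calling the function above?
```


A(0, 2)
m == 0: return 2 + 1 = 3
= 3


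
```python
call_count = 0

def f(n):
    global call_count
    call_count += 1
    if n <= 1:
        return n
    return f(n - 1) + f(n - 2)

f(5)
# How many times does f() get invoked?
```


f(5) calls f(4) and f(3); each non-base call branches into two more.
Let C(k) = total number of calls made by f(k), including the call to f(k) itself.
Base cases: C(0) = 1, C(1) = 1
Recurrence: C(k) = 1 + C(k-1) + C(k-2)
  C(2) = 1 + C(1) + C(0) = 1 + 1 + 1 = 3
  C(3) = 1 + C(2) + C(1) = 1 + 3 + 1 = 5
  C(4) = 1 + C(3) + C(2) = 1 + 5 + 3 = 9
  C(5) = 1 + C(4) + C(3) = 1 + 9 + 5 = 15
Total calls = C(5) = 15


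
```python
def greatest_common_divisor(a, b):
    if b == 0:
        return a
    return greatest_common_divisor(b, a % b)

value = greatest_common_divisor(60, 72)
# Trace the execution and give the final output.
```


greatest_common_divisor(60, 72)
= greatest_common_divisor(72, 60 % 72) = greatest_common_divisor(72, 60)
= greatest_common_divisor(60, 72 % 60) = greatest_common_divisor(60, 12)
= greatest_common_divisor(12, 60 % 12) = greatest_common_divisor(12, 0)
b == 0, return a = 12


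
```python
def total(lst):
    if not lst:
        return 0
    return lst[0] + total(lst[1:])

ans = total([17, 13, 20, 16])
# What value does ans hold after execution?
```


total([17, 13, 20, 16])
= 17 + total([13, 20, 16])
= 17 + 13 + total([20, 16])
= 17 + 13 + 20 + total([16])
= 17 + 13 + 20 + 16 + total([])
= 17 + 13 + 20 + 16 + 0
= 66


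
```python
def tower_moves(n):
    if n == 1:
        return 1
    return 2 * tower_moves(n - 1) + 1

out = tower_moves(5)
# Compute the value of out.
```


tower_moves(5)
= 2 * tower_moves(4) + 1
= 2 * (2 * tower_moves(3) + 1) + 1
= 2 * (2 * (2 * tower_moves(2) + 1) + 1) + 1
= 2 * (2 * (2 * (2 * tower_moves(1) + 1) + 1) + 1) + 1
Now compute bottom-up:
tower_moves(1) = 1
tower_moves(2) = 2 * 1 + 1 = 3
tower_moves(3) = 2 * 3 + 1 = 7
tower_moves(4) = 2 * 7 + 1 = 15
tower_moves(5) = 2 * 15 + 1 = 31
= 31


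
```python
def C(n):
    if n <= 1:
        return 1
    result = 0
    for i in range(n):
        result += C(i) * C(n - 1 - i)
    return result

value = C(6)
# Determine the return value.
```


C(6)
= sum of C(i) * C(6-1-i) for i in 0..5
First compute sub-values bottom-up:
  C(0) = 1, C(1) = 1
  C(2) = 1*1 + 1*1 = 2
  C(3) = 1*2 + 1*1 + 2*1 = 5
  C(4) = 1*5 + 1*2 + 2*1 + 5*1 = 14
  C(5) = 1*14 + 1*5 + 2*2 + 5*1 + 14*1 = 42
Now C(6):
  C(0)*C(5) = 1*42 = 42
  C(1)*C(4) = 1*14 = 14
  C(2)*C(3) = 2*5 = 10
  C(3)*C(2) = 5*2 = 10
  C(4)*C(1) = 14*1 = 14
  C(5)*C(0) = 42*1 = 42
= 42 + 14 + 10 + 10 + 14 + 42
= 132


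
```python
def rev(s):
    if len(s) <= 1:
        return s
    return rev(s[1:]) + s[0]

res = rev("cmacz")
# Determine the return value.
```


rev("cmacz")
= rev("macz") + "c"
= rev("acz") + "m" + "c"
= rev("cz") + "a" + "m" + "c"
= rev("z") + "c" + "a" + "m" + "c"
= "z" + "c" + "a" + "m" + "c"
= "zcamc"


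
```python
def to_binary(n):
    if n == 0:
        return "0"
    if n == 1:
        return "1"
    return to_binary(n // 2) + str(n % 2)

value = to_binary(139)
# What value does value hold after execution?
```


to_binary(139)
= to_binary(69) + "1"
= to_binary(34) + "1" + "1"
= to_binary(17) + "0" + "1" + "1"
= to_binary(8) + "1" + "0" + "1" + "1"
= to_binary(4) + "0" + "1" + "0" + "1" + "1"
= to_binary(2) + "0" + "0" + "1" + "0" + "1" + "1"
= to_binary(1) + "0" + "0" + "0" + "1" + "0" + "1" + "1"
= "1" + "0" + "0" + "0" + "1" + "0" + "1" + "1"
= "10001011"


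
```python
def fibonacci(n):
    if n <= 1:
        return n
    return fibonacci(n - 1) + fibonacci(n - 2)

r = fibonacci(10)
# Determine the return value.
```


fibonacci(10)
= fibonacci(9) + fibonacci(8)
= (fibonacci(8) + fibonacci(7)) + fibonacci(8)
Computing bottom-up: fibonacci(0)=0, fibonacci(1)=1, fibonacci(2)=1, fibonacci(3)=2, fibonacci(4)=3, fibonacci(5)=5, fibonacci(6)=8, fibonacci(7)=13, fibonacci(8)=21, fibonacci(9)=34, fibonacci(10)=55
= 55


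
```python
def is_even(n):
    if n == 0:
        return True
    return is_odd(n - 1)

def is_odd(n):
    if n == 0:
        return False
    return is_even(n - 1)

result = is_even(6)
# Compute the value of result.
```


is_even(6)
= is_odd(5)
= is_even(4)
= is_odd(3)
= is_even(2)
= is_odd(1)
= is_even(0)
n == 0: return True
= True


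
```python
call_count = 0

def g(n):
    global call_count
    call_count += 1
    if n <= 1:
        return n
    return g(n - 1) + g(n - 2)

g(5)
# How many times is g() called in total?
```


g(5) calls g(4) and g(3); each non-base call branches into two more.
Let C(k) = total number of calls made by g(k), including the call to g(k) itself.
Base cases: C(0) = 1, C(1) = 1
Recurrence: C(k) = 1 + C(k-1) + C(k-2)
  C(2) = 1 + C(1) + C(0) = 1 + 1 + 1 = 3
  C(3) = 1 + C(2) + C(1) = 1 + 3 + 1 = 5
  C(4) = 1 + C(3) + C(2) = 1 + 5 + 3 = 9
  C(5) = 1 + C(4) + C(3) = 1 + 9 + 5 = 15
Total calls = C(5) = 15


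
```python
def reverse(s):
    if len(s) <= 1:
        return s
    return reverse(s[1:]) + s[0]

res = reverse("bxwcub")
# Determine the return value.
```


reverse("bxwcub")
= reverse("xwcub") + "b"
= reverse("wcub") + "x" + "b"
= reverse("cub") + "w" + "x" + "b"
= reverse("ub") + "c" + "w" + "x" + "b"
= reverse("b") + "u" + "c" + "w" + "x" + "b"
= "b" + "u" + "c" + "w" + "x" + "b"
= "bucwxb"


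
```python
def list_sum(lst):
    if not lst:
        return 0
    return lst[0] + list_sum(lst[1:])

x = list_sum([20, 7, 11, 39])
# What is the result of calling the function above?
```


list_sum([20, 7, 11, 39])
= 20 + list_sum([7, 11, 39])
= 20 + 7 + list_sum([11, 39])
= 20 + 7 + 11 + list_sum([39])
= 20 + 7 + 11 + 39 + list_sum([])
= 20 + 7 + 11 + 39 + 0
= 77
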